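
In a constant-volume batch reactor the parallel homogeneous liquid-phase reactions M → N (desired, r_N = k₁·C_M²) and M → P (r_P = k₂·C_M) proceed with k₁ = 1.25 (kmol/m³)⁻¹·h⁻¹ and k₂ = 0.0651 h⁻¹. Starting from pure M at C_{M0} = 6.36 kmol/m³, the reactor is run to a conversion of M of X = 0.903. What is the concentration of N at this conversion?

C_M = C_{M0}(1−X) = 0.6169 kmol/m³.
Along a PFR/batch, dC_P/dC_M = −r_P/(r_N+r_P) = −k₂/(k₂+k₁·C_M).
Integrating from C_{M0} to C_M: C_P = (0.0651/1.25)·ln[(0.0651+1.25·6.36)/(0.0651+1.25·0.617)] = 0.05208·ln(8.015/0.8362) = 0.1177 kmol/m³.
Then C_N = (C_{M0}−C_M) − C_P = 5.743 − 0.1177 = 5.625 kmol/m³.

5.63 kmol/m³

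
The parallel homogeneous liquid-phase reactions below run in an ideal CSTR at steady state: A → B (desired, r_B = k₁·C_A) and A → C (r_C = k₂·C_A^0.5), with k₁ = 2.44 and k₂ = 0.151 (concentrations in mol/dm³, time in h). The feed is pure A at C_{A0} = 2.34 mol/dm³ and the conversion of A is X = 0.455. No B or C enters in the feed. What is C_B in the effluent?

Exit C_A = C_{A0}(1−X) = 2.34×0.545 = 1.275 mol/dm³.
A CSTR operates uniformly at the exit composition, giving r_B = 3.112 and r_C = 0.1705 (each k·C_A^n at C_A = 1.275).
Fraction of consumed A going to B: r_B/(r_B+r_C) = 0.9480.
C_B = 0.9480·C_{A0}·X = 0.9480×2.34×0.455 = 1.01 mol/dm³.

1.01 mol/dm³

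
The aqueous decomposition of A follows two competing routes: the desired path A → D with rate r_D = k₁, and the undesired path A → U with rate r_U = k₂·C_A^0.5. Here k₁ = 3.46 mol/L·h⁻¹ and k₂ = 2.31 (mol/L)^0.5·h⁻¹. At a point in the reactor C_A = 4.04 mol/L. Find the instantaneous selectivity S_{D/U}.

S_{D/U} = r_D/r_U = (k₁)/(k₂·C_A^0.5) = (k₁/k₂)·C_A^-0.5.
= (3.46) / (2.31×4.040^0.5) = 3.460/4.643 = 0.745.
The undesired path is higher order in A, so low C_A (CSTR or dilute feed) favours D.

0.745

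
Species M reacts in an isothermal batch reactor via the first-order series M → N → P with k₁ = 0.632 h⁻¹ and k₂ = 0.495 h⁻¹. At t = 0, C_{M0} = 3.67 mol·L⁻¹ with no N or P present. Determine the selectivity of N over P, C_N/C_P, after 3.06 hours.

For first-order series with pure M initially, C_N(t) = k₁C_{M0}/(k₂−k₁)·(e^(−k₁t) − e^(−k₂t)).
e^(−k₁t) = e^(−0.632×3.06) = e^(−1.934) = 0.1446; e^(−k₂t) = e^(−1.515) = 0.2199.
C_N = 0.632×3.67/(0.495−0.632) × (0.1446−0.2199) = (-16.93)×(-0.07529) = 1.275 mol·L⁻¹.
C_M = C_{M0}e^(−k₁t) = 0.5306 mol·L⁻¹, so C_P = C_{M0}−C_M−C_N = 1.865 mol·L⁻¹; C_N/C_P = 0.684.

0.684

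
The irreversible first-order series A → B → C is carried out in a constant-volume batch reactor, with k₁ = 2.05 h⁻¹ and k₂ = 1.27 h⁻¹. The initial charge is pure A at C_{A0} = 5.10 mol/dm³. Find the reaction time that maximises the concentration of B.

0.614 h

For first-order series the maximum of C_B occurs at t_opt = ln(k₂/k₁)/(k₂−k₁).
= ln(1.27/2.05)/(1.27−2.05) = ln(0.6195)/-0.7800 = -0.4788/-0.7800 = 0.614 h.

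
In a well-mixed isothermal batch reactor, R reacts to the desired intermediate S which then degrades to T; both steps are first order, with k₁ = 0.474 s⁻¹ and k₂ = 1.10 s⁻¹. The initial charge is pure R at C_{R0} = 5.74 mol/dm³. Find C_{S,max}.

Evaluating C_S at t_opt = ln(k₂/k₁)/(k₂−k₁) gives C_{S,max}/C_{R0} = (k₁/k₂)^[k₂/(k₂−k₁)].
= (0.474/1.10)^(1.10/(1.10−0.474)) = (0.4309)^(1.757) = 0.2278.
C_{S,max} = 0.2278×5.74 = 1.31 mol/dm³.

1.31 mol/dm³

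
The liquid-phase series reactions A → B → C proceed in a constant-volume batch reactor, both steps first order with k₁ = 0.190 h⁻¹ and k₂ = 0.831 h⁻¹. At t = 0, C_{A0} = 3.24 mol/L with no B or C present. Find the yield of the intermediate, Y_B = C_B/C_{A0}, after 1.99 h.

0.146

Solving the coupled first-order balances gives C_B(t) = [k₁/(k₂−k₁)]·C_{A0}·(e^(−k₁t) − e^(−k₂t)).
e^(−k₁t) = e^(−0.190×1.99) = e^(−0.3781) = 0.6852; e^(−k₂t) = e^(−1.654) = 0.1913.
C_B = 0.190×3.24/(0.831−0.190) × (0.6852−0.1913) = 0.9604×0.4938 = 0.4743 mol/L.
Y_B = C_B/C_{A0} = 0.4743/3.24 = 0.146.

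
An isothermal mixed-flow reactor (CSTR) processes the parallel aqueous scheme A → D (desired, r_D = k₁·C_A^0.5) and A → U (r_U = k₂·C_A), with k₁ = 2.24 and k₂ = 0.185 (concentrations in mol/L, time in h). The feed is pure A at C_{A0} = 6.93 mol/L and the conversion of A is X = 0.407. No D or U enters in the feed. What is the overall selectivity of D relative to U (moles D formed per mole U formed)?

5.97

Exit C_A = C_{A0}(1−X) = 6.93×0.593 = 4.109 mol/L.
Rates in a CSTR are evaluated at the outlet concentration: r_D = 2.24×4.109^0.5 = 4.541, r_U = 0.185×4.109 = 0.7603.
Overall selectivity = C_D/C_U = r_Dτ/(r_Uτ) = r_D/r_U = 5.97.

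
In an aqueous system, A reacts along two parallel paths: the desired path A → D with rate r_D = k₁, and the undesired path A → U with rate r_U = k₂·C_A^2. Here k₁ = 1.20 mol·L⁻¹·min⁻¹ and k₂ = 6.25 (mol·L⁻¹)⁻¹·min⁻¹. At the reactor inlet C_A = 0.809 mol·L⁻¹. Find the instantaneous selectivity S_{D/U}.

S_{D/U} = r_D/r_U = (k₁)/(k₂·C_A^2) = (k₁/k₂)·C_A^-2.
= (1.20) / (6.25×0.8090^2) = 1.200/4.091 = 0.293.
The undesired path is higher order in A, so low C_A (CSTR or dilute feed) favours D.

0.293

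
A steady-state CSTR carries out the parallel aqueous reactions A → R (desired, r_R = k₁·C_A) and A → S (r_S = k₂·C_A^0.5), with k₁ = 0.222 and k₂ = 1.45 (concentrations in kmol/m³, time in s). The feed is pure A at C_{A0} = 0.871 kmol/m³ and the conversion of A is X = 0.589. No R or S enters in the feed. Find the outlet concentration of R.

Exit C_A = C_{A0}(1−X) = 0.871×0.411 = 0.3580 kmol/m³.
In a CSTR the entire volume is at exit conditions, so r_R = 0.222×0.3580 = 0.07947 and r_S = 1.45×0.3580^0.5 = 0.8676.
Fraction of consumed A going to R: r_R/(r_R+r_S) = 0.08392.
C_R = 0.08392·C_{A0}·X = 0.08392×0.871×0.589 = 0.0431 kmol/m³.

0.0431 kmol/m³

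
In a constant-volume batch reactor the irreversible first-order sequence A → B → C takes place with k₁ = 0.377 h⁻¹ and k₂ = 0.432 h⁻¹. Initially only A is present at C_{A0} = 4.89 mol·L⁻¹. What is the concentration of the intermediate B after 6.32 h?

0.908 mol·L⁻¹

Solving the coupled first-order balances gives C_B(t) = [k₁/(k₂−k₁)]·C_{A0}·(e^(−k₁t) − e^(−k₂t)).
e^(−k₁t) = e^(−0.377×6.32) = e^(−2.383) = 0.09231; e^(−k₂t) = e^(−2.730) = 0.06520.
C_B = 0.377×4.89/(0.432−0.377) × (0.09231−0.06520) = 33.52×0.02710 = 0.9085 mol·L⁻¹.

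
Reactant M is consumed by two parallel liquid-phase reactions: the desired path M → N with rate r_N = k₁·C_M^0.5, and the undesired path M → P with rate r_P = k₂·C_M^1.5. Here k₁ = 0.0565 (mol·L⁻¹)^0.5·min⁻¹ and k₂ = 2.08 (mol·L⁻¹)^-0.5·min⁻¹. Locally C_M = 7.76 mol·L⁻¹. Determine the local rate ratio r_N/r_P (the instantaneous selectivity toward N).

S_{N/P} = r_N/r_P = (k₁·C_M^0.5)/(k₂·C_M^1.5) = (k₁/k₂)·C_M⁻¹.
= (0.0565×7.760^0.5) / (2.08×7.760^1.5) = 0.1574/44.96 = 0.00350.
The undesired path is higher order in M, so low C_M (CSTR or dilute feed) favours N.

0.00350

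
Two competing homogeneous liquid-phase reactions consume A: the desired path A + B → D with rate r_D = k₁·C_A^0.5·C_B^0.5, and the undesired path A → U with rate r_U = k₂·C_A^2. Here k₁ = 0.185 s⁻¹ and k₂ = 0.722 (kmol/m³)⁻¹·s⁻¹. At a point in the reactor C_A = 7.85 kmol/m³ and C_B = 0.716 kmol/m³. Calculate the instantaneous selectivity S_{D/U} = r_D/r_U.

S_{D/U} = r_D/r_U = (k₁·C_A^0.5·C_B^0.5)/(k₂·C_A^2) = (k₁/k₂)·C_A^-1.5·C_B^0.5.
= (0.185×7.850^0.5×0.7160^0.5) / (0.722×7.850^2) = 0.4386/44.49 = 0.00986.

0.00986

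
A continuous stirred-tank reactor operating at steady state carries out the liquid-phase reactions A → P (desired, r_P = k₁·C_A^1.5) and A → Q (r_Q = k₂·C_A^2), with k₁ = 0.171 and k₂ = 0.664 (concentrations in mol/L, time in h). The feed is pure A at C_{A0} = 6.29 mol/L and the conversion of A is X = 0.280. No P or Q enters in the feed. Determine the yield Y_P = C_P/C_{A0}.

Exit C_A = C_{A0}(1−X) = 6.29×0.720 = 4.529 mol/L.
Rates in a CSTR are evaluated at the outlet concentration: r_P = 0.171×4.529^1.5 = 1.648, r_Q = 0.664×4.529^2 = 13.62.
Fraction of consumed A going to P: r_P/(r_P+r_Q) = 0.1080.
C_P = 0.1080·C_{A0}·X = 0.1080×6.29×0.280 = 0.190 mol/L; Y_P = C_P/C_{A0} = 0.0302.

0.0302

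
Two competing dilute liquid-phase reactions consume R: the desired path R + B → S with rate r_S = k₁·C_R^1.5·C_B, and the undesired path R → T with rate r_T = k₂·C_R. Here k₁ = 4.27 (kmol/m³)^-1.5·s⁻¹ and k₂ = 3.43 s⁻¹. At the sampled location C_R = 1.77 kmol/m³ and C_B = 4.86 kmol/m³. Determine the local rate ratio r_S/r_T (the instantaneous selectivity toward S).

8.05

S_{S/T} = r_S/r_T = (k₁·C_R^1.5·C_B)/(k₂·C_R) = (k₁/k₂)·C_R^0.5·C_B.
= (4.27×1.770^1.5×4.860) / (3.43×1.770) = 48.87/6.071 = 8.05.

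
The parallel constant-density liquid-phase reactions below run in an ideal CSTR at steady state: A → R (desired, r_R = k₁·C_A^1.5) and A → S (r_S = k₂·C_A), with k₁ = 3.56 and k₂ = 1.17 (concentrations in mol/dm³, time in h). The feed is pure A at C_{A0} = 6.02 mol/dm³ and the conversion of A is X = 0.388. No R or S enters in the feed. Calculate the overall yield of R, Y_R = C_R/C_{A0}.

Exit C_A = C_{A0}(1−X) = 6.02×0.612 = 3.684 mol/dm³.
A CSTR operates uniformly at the exit composition, giving r_R = 25.18 and r_S = 4.311 (each k·C_A^n at C_A = 3.684).
Fraction of consumed A going to R: r_R/(r_R+r_S) = 0.8538.
C_R = 0.8538·C_{A0}·X = 0.8538×6.02×0.388 = 1.99 mol/dm³; Y_R = C_R/C_{A0} = 0.331.

0.331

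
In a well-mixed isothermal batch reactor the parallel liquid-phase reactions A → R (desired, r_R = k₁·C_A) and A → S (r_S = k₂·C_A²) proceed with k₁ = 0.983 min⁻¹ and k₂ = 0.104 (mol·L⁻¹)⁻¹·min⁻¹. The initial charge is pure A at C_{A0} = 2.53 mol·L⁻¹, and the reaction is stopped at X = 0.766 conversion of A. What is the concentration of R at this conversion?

1.67 mol·L⁻¹

C_A = C_{A0}(1−X) = 0.5920 mol·L⁻¹.
Along a PFR/batch, dC_R/dC_A = −r_R/(r_R+r_S) = −k₁/(k₁+k₂·C_A).
Integrating from C_{A0} to C_A: C_R = (0.983/0.104)·ln[(0.983+0.104·2.53)/(0.983+0.104·0.592)] = 9.452·ln(1.246/1.045) = 1.668 mol·L⁻¹.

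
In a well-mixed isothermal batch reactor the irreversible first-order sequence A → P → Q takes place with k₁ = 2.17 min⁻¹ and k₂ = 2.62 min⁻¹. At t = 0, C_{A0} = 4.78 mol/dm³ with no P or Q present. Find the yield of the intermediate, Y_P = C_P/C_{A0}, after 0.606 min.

0.309

For first-order series with pure A initially, C_P(t) = k₁C_{A0}/(k₂−k₁)·(e^(−k₁t) − e^(−k₂t)).
e^(−k₁t) = e^(−2.17×0.606) = e^(−1.315) = 0.2685; e^(−k₂t) = e^(−1.588) = 0.2044.
C_P = 2.17×4.78/(2.62−2.17) × (0.2685−0.2044) = 23.05×0.06408 = 1.477 mol/dm³.
Y_P = C_P/C_{A0} = 1.477/4.78 = 0.309.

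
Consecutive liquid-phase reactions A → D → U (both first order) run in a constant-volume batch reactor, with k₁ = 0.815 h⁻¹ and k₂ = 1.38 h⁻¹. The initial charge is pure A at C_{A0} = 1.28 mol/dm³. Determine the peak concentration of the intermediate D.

0.354 mol/dm³

At the optimum, C_{D,max}/C_{A0} = (k₁/k₂)^[k₂/(k₂−k₁)].
= (0.815/1.38)^(1.38/(1.38−0.815)) = (0.5906)^(2.442) = 0.2763.
C_{D,max} = 0.2763×1.28 = 0.354 mol/dm³.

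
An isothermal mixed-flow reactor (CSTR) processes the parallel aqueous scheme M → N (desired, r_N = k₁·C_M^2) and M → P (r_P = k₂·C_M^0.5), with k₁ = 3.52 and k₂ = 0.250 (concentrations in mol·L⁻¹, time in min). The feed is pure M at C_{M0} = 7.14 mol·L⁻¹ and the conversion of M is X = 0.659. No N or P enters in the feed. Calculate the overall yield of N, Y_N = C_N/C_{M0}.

Exit C_M = C_{M0}(1−X) = 7.14×0.341 = 2.435 mol·L⁻¹.
Rates in a CSTR are evaluated at the outlet concentration: r_N = 3.52×2.435^2 = 20.87, r_P = 0.250×2.435^0.5 = 0.3901.
Fraction of consumed M going to N: r_N/(r_N+r_P) = 0.9816.
C_N = 0.9816·C_{M0}·X = 0.9816×7.14×0.659 = 4.62 mol·L⁻¹; Y_N = C_N/C_{M0} = 0.647.

0.647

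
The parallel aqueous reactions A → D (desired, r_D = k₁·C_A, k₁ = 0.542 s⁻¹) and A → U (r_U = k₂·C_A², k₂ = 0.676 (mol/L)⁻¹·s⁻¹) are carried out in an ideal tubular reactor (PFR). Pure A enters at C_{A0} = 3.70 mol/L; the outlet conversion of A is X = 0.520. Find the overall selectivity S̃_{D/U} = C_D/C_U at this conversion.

C_A = C_{A0}(1−X) = 1.776 mol/L.
Along a PFR/batch, dC_D/dC_A = −r_D/(r_D+r_U) = −k₁/(k₁+k₂·C_A).
Integrating from C_{A0} to C_A: C_D = (0.542/0.676)·ln[(0.542+0.676·3.70)/(0.542+0.676·1.78)] = 0.8018·ln(3.043/1.743) = 0.4470 mol/L.
C_U = (C_{A0}−C_A)−C_D = 1.477 mol/L; S̃_{D/U} = 0.4470/1.477 = 0.303.

0.303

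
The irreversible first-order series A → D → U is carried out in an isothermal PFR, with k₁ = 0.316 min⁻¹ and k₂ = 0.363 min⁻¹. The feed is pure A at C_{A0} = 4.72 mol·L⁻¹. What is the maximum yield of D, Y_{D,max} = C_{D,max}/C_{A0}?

0.343

Evaluating C_D at τ_opt = ln(k₂/k₁)/(k₂−k₁) gives C_{D,max}/C_{A0} = (k₁/k₂)^[k₂/(k₂−k₁)].
= (0.316/0.363)^(0.363/(0.363−0.316)) = (0.8705)^(7.723) = 0.3427.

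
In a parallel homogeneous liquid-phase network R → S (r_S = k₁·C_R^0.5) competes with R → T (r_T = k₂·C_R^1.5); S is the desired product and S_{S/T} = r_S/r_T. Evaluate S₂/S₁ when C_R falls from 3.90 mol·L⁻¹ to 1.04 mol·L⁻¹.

3.75

S_{S/T} = (k₁/k₂)·C_R⁻¹, so S₂/S₁ = (C_{R,2}/C_{R,1})⁻¹.
= 3.90/1.04 = 3.75.
Selectivity toward S rises as C_R falls — low-concentration operation is favoured.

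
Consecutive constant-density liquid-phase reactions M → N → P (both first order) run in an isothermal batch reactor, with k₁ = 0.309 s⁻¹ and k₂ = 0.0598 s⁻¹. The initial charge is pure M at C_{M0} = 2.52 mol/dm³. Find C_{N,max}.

For a first-order series the maximum intermediate yield is C_{N,max}/C_{M0} = (k₁/k₂)^[k₂/(k₂−k₁)].
= (0.309/0.0598)^(0.0598/(0.0598−0.309)) = (5.167)^(-0.2400) = 0.6743.
C_{N,max} = 0.6743×2.52 = 1.70 mol/dm³.

1.70 mol/dm³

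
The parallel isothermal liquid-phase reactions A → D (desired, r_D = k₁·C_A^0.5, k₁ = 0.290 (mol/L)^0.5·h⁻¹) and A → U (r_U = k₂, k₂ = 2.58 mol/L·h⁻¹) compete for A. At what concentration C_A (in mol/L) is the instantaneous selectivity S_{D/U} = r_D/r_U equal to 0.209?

S_{D/U} = (k₁/k₂)·C_A^0.5 ⇒ C_A = (S·k₂/k₁)^(2).
= (0.209×2.58/0.290)^(2) = (1.859)^(2) = 3.46 mol/L.

3.46 mol/L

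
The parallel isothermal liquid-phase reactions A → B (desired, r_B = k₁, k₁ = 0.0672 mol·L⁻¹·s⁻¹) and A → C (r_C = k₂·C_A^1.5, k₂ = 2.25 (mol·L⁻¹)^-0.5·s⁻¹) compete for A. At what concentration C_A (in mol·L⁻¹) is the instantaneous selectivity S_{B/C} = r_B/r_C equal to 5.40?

S_{B/C} = (k₁/k₂)·C_A^-1.5 ⇒ C_A = (S·k₂/k₁)^(1/(-1.5)).
= (5.40×2.25/0.0672)^(-0.6667) = (180.8)^(-0.6667) = 0.0313 mol·L⁻¹.

0.0313 mol·L⁻¹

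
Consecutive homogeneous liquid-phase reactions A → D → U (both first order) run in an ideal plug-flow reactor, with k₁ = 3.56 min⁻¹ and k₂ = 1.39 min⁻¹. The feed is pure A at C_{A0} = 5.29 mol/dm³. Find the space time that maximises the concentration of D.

Setting dC_D/dτ = 0 gives τ_opt = ln(k₂/k₁)/(k₂−k₁).
= ln(1.39/3.56)/(1.39−3.56) = ln(0.3904)/-2.170 = -0.9405/-2.170 = 0.433 min.

0.433 min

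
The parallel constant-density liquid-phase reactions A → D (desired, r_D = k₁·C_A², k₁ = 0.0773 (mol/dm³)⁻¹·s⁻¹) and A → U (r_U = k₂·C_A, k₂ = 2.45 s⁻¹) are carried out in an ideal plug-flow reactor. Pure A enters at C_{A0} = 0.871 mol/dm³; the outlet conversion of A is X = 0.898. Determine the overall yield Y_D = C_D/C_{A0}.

C_A = C_{A0}(1−X) = 0.08884 mol/dm³.
Along a PFR/batch, dC_U/dC_A = −r_U/(r_D+r_U) = −k₂/(k₂+k₁·C_A).
Integrating from C_{A0} to C_A: C_U = (2.45/0.0773)·ln[(2.45+0.0773·0.871)/(2.45+0.0773·0.0888)] = 31.69·ln(2.517/2.457) = 0.7705 mol/dm³.
Then C_D = (C_{A0}−C_A) − C_U = 0.7822 − 0.7705 = 0.01163 mol/dm³.
Y_D = C_D/C_{A0} = 0.01163/0.871 = 0.0134.

0.0134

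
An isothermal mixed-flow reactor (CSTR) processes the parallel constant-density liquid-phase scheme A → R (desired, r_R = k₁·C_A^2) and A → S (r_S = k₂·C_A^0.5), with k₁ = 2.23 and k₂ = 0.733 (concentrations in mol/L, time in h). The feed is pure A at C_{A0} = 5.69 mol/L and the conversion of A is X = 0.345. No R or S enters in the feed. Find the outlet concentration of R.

Exit C_A = C_{A0}(1−X) = 5.69×0.655 = 3.727 mol/L.
A CSTR operates uniformly at the exit composition, giving r_R = 30.98 and r_S = 1.415 (each k·C_A^n at C_A = 3.727).
Fraction of consumed A going to R: r_R/(r_R+r_S) = 0.9563.
C_R = 0.9563·C_{A0}·X = 0.9563×5.69×0.345 = 1.88 mol/L.

1.88 mol/L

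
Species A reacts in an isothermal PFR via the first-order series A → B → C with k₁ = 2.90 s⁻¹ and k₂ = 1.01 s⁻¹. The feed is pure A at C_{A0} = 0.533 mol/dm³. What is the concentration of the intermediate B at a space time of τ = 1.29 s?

0.203 mol/dm³

For first-order series with pure A initially, C_B(τ) = k₁C_{A0}/(k₂−k₁)·(e^(−k₁τ) − e^(−k₂τ)).
e^(−k₁τ) = e^(−2.90×1.29) = e^(−3.741) = 0.02373; e^(−k₂τ) = e^(−1.303) = 0.2717.
C_B = 2.90×0.533/(1.01−2.90) × (0.02373−0.2717) = (-0.8178)×(-0.2480) = 0.2028 mol/dm³.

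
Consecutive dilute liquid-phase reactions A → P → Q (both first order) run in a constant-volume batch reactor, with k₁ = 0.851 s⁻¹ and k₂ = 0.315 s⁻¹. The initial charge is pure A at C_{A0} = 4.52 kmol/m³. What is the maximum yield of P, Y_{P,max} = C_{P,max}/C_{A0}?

0.558

At the optimum, C_{P,max}/C_{A0} = (k₁/k₂)^[k₂/(k₂−k₁)].
= (0.851/0.315)^(0.315/(0.315−0.851)) = (2.702)^(-0.5877) = 0.5576.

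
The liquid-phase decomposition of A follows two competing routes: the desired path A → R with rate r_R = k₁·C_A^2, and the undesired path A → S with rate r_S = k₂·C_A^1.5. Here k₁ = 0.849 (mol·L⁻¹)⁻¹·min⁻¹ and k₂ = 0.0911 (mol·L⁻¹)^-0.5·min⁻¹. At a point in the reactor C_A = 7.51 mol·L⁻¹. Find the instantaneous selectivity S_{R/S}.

25.5

S_{R/S} = r_R/r_S = (k₁·C_A^2)/(k₂·C_A^1.5) = (k₁/k₂)·C_A^0.5.
= (0.849×7.510^2) / (0.0911×7.510^1.5) = 47.88/1.875 = 25.5.
Since the desired path is higher order in A, keeping C_A high (PFR or concentrated feed) favours R.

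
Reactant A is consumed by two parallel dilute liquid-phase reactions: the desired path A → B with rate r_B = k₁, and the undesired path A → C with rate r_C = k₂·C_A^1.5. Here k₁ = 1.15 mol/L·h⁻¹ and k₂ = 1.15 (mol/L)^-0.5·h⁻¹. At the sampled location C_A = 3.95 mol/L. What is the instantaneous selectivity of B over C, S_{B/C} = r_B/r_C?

0.127

S_{B/C} = r_B/r_C = (k₁)/(k₂·C_A^1.5) = (k₁/k₂)·C_A^-1.5.
= (1.15) / (1.15×3.950^1.5) = 1.150/9.028 = 0.127.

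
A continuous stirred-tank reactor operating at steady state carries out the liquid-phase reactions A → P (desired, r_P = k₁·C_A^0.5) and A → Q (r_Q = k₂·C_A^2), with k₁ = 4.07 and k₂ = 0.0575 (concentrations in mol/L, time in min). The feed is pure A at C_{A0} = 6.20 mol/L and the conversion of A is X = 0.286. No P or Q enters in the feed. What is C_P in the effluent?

1.57 mol/L

Exit C_A = C_{A0}(1−X) = 6.20×0.714 = 4.427 mol/L.
Rates in a CSTR are evaluated at the outlet concentration: r_P = 4.07×4.427^0.5 = 8.563, r_Q = 0.0575×4.427^2 = 1.127.
Fraction of consumed A going to P: r_P/(r_P+r_Q) = 0.8837.
C_P = 0.8837·C_{A0}·X = 0.8837×6.20×0.286 = 1.57 mol/L.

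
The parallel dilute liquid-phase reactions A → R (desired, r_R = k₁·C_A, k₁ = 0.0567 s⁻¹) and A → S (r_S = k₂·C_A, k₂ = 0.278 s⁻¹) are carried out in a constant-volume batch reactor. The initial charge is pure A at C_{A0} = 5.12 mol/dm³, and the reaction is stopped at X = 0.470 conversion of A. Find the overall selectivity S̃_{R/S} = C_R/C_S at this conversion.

0.204

C_A = C_{A0}(1−X) = 2.714 mol/dm³.
Both paths are first order in A, so the instantaneous fraction to R is constant: dC_R/d(−C_A) = k₁/(k₁+k₂) = 0.1694.
C_R = 0.1694·(C_{A0}−C_A) = 0.1694×2.406 = 0.408 mol/dm³.
C_S = (C_{A0}−C_A)−C_R = 1.999 mol/dm³; S̃_{R/S} = 0.4077/1.999 = 0.204.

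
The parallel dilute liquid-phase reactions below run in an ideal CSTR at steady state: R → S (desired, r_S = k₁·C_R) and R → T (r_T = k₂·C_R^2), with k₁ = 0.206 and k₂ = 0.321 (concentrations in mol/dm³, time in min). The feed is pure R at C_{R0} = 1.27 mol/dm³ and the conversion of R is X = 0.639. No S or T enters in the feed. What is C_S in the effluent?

0.473 mol/dm³

Exit C_R = C_{R0}(1−X) = 1.27×0.361 = 0.4585 mol/dm³.
Rates in a CSTR are evaluated at the outlet concentration: r_S = 0.206×0.4585 = 0.09444, r_T = 0.321×0.4585^2 = 0.06747.
Fraction of consumed R going to S: r_S/(r_S+r_T) = 0.5833.
C_S = 0.5833·C_{R0}·X = 0.5833×1.27×0.639 = 0.473 mol/dm³.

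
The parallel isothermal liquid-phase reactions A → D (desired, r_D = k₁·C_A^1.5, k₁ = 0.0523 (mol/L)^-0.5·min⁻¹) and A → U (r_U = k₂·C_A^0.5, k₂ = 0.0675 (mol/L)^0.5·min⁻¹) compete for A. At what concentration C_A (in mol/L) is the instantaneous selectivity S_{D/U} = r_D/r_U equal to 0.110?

0.142 mol/L

S_{D/U} = (k₁/k₂)·C_A ⇒ C_A = S·k₂/k₁.
= 0.110×0.0675/0.0523 = 0.142 mol/L.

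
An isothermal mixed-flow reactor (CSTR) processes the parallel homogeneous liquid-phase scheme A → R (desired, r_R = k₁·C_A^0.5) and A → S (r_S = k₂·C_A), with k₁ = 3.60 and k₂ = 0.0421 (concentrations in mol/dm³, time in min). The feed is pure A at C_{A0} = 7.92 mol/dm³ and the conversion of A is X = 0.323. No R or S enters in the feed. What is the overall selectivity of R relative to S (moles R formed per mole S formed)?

36.9

Exit C_A = C_{A0}(1−X) = 7.92×0.677 = 5.362 mol/dm³.
In a CSTR the entire volume is at exit conditions, so r_R = 3.60×5.362^0.5 = 8.336 and r_S = 0.0421×5.362 = 0.2257.
Overall selectivity = C_R/C_S = r_Rτ/(r_Sτ) = r_R/r_S = 36.9.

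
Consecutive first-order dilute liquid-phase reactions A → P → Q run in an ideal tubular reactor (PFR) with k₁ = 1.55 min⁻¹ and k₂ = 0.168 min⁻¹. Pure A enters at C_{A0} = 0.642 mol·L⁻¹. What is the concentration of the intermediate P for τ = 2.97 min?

The intermediate concentration in a first-order A→B→C sequence is C_P = k₁C_{A0}(e^(−k₁τ) − e^(−k₂τ))/(k₂−k₁).
e^(−k₁τ) = e^(−1.55×2.97) = e^(−4.604) = 0.01002; e^(−k₂τ) = e^(−0.4990) = 0.6072.
C_P = 1.55×0.642/(0.168−1.55) × (0.01002−0.6072) = (-0.7200)×(-0.5971) = 0.4300 mol·L⁻¹.

0.430 mol·L⁻¹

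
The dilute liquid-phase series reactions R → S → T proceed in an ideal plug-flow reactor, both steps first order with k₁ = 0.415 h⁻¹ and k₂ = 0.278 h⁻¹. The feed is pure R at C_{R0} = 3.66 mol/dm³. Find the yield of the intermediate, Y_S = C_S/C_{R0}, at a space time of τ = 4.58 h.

0.395

For first-order series with pure R initially, C_S(τ) = k₁C_{R0}/(k₂−k₁)·(e^(−k₁τ) − e^(−k₂τ)).
e^(−k₁τ) = e^(−0.415×4.58) = e^(−1.901) = 0.1495; e^(−k₂τ) = e^(−1.273) = 0.2799.
C_S = 0.415×3.66/(0.278−0.415) × (0.1495−0.2799) = (-11.09)×(-0.1305) = 1.446 mol/dm³.
Y_S = C_S/C_{R0} = 1.446/3.66 = 0.395.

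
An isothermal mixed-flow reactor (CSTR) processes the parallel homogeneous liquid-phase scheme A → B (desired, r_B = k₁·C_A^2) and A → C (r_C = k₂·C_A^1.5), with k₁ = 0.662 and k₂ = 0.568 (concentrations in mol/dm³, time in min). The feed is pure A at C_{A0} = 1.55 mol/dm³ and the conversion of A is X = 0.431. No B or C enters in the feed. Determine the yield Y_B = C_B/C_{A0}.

Exit C_A = C_{A0}(1−X) = 1.55×0.569 = 0.8819 mol/dm³.
Rates in a CSTR are evaluated at the outlet concentration: r_B = 0.662×0.8819^2 = 0.5149, r_C = 0.568×0.8819^1.5 = 0.4705.
Fraction of consumed A going to B: r_B/(r_B+r_C) = 0.5226.
C_B = 0.5226·C_{A0}·X = 0.5226×1.55×0.431 = 0.349 mol/dm³; Y_B = C_B/C_{A0} = 0.225.

0.225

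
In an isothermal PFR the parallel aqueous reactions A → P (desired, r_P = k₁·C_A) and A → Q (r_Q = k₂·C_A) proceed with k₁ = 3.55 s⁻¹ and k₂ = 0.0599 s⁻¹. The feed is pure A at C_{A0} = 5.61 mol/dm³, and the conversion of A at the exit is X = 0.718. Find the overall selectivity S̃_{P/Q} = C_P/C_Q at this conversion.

59.3

C_A = C_{A0}(1−X) = 1.582 mol/dm³.
Both paths are first order in A, so the instantaneous fraction to P is constant: dC_P/d(−C_A) = k₁/(k₁+k₂) = 0.9834.
C_P = 0.9834·(C_{A0}−C_A) = 0.9834×4.028 = 3.96 mol/dm³.
C_Q = (C_{A0}−C_A)−C_P = 0.06684 mol/dm³; S̃_{P/Q} = 3.961/0.06684 = 59.3.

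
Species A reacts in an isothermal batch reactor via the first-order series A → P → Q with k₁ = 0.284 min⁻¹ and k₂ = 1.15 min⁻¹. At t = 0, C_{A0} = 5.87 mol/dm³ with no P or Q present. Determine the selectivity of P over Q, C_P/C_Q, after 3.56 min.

The intermediate concentration in a first-order A→B→C sequence is C_P = k₁C_{A0}(e^(−k₁t) − e^(−k₂t))/(k₂−k₁).
e^(−k₁t) = e^(−0.284×3.56) = e^(−1.011) = 0.3638; e^(−k₂t) = e^(−4.094) = 0.01667.
C_P = 0.284×5.87/(1.15−0.284) × (0.3638−0.01667) = 1.925×0.3472 = 0.6683 mol/dm³.
C_A = C_{A0}e^(−k₁t) = 2.136 mol/dm³, so C_Q = C_{A0}−C_A−C_P = 3.066 mol/dm³; C_P/C_Q = 0.218.

0.218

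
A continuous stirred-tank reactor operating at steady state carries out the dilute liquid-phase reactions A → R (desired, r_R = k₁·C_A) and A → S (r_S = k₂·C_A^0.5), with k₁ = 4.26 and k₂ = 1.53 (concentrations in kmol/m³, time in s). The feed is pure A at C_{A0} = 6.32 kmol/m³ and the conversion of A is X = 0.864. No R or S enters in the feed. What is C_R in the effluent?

Exit C_A = C_{A0}(1−X) = 6.32×0.136 = 0.8595 kmol/m³.
Rates in a CSTR are evaluated at the outlet concentration: r_R = 4.26×0.8595 = 3.662, r_S = 1.53×0.8595^0.5 = 1.418.
Fraction of consumed A going to R: r_R/(r_R+r_S) = 0.7208.
C_R = 0.7208·C_{A0}·X = 0.7208×6.32×0.864 = 3.94 kmol/m³.

3.94 kmol/m³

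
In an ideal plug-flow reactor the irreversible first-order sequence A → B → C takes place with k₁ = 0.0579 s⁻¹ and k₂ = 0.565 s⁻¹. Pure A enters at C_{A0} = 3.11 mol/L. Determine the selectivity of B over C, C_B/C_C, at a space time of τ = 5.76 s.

0.375

For first-order series with pure A initially, C_B(τ) = k₁C_{A0}/(k₂−k₁)·(e^(−k₁τ) − e^(−k₂τ)).
e^(−k₁τ) = e^(−0.0579×5.76) = e^(−0.3335) = 0.7164; e^(−k₂τ) = e^(−3.254) = 0.03860.
C_B = 0.0579×3.11/(0.565−0.0579) × (0.7164−0.03860) = 0.3551×0.6778 = 0.2407 mol/L.
C_A = C_{A0}e^(−k₁τ) = 2.228 mol/L, so C_C = C_{A0}−C_A−C_B = 0.6413 mol/L; C_B/C_C = 0.375.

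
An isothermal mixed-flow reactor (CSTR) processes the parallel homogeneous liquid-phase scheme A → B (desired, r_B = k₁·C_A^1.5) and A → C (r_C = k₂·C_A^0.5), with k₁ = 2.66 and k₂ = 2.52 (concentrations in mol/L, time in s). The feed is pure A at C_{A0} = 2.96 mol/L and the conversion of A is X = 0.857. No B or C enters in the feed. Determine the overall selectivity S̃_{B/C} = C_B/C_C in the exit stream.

Exit C_A = C_{A0}(1−X) = 2.96×0.143 = 0.4233 mol/L.
A CSTR operates uniformly at the exit composition, giving r_B = 0.7325 and r_C = 1.640 (each k·C_A^n at C_A = 0.4233).
Overall selectivity = C_B/C_C = r_Bτ/(r_Cτ) = r_B/r_C = 0.447.

0.447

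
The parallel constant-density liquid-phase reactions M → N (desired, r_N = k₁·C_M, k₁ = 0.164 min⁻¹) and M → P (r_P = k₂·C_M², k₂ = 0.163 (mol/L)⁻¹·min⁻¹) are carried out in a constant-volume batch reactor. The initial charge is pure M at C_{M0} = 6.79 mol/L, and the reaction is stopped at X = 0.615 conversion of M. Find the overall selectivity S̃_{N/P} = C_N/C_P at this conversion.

0.227

C_M = C_{M0}(1−X) = 2.614 mol/L.
Along a PFR/batch, dC_N/dC_M = −r_N/(r_N+r_P) = −k₁/(k₁+k₂·C_M).
Integrating from C_{M0} to C_M: C_N = (0.164/0.163)·ln[(0.164+0.163·6.79)/(0.164+0.163·2.61)] = 1.006·ln(1.271/0.5901) = 0.7718 mol/L.
C_P = (C_{M0}−C_M)−C_N = 3.404 mol/L; S̃_{N/P} = 0.7718/3.404 = 0.227.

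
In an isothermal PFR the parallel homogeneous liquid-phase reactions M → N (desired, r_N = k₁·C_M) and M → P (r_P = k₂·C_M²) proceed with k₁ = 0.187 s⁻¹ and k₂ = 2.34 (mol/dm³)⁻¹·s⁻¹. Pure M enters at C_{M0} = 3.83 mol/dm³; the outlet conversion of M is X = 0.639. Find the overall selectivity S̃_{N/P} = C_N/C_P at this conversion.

0.0332

C_M = C_{M0}(1−X) = 1.383 mol/dm³.
Along a PFR/batch, dC_N/dC_M = −r_N/(r_N+r_P) = −k₁/(k₁+k₂·C_M).
Integrating from C_{M0} to C_M: C_N = (0.187/2.34)·ln[(0.187+2.34·3.83)/(0.187+2.34·1.38)] = 0.07991·ln(9.149/3.422) = 0.07858 mol/dm³.
C_P = (C_{M0}−C_M)−C_N = 2.369 mol/dm³; S̃_{N/P} = 0.07858/2.369 = 0.0332.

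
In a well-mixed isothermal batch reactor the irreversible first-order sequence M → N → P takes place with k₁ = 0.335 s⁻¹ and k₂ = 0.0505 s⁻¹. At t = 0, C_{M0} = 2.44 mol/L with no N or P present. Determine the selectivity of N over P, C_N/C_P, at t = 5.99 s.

Solving the coupled first-order balances gives C_N(t) = [k₁/(k₂−k₁)]·C_{M0}·(e^(−k₁t) − e^(−k₂t)).
e^(−k₁t) = e^(−0.335×5.99) = e^(−2.007) = 0.1344; e^(−k₂t) = e^(−0.3025) = 0.7390.
C_N = 0.335×2.44/(0.0505−0.335) × (0.1344−0.7390) = (-2.873)×(-0.6045) = 1.737 mol/L.
C_M = C_{M0}e^(−k₁t) = 0.3280 mol/L, so C_P = C_{M0}−C_M−C_N = 0.3751 mol/L; C_N/C_P = 4.63.

4.63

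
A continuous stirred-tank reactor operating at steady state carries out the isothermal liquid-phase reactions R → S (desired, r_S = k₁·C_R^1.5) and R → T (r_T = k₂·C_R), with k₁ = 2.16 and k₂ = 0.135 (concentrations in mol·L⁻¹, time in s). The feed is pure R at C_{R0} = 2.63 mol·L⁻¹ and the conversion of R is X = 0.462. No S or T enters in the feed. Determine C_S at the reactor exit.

Exit C_R = C_{R0}(1−X) = 2.63×0.538 = 1.415 mol·L⁻¹.
In a CSTR the entire volume is at exit conditions, so r_S = 2.16×1.415^1.5 = 3.635 and r_T = 0.135×1.415 = 0.1910.
Fraction of consumed R going to S: r_S/(r_S+r_T) = 0.9501.
C_S = 0.9501·C_{R0}·X = 0.9501×2.63×0.462 = 1.15 mol·L⁻¹.

1.15 mol·L⁻¹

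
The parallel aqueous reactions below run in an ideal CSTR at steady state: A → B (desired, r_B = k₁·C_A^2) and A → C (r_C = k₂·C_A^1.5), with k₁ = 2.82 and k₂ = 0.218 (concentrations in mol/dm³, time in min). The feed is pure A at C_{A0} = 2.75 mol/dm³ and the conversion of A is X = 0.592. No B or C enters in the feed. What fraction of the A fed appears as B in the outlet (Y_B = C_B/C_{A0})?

0.552

Exit C_A = C_{A0}(1−X) = 2.75×0.408 = 1.122 mol/dm³.
Rates in a CSTR are evaluated at the outlet concentration: r_B = 2.82×1.122^2 = 3.550, r_C = 0.218×1.122^1.5 = 0.2591.
Fraction of consumed A going to B: r_B/(r_B+r_C) = 0.9320.
C_B = 0.9320·C_{A0}·X = 0.9320×2.75×0.592 = 1.52 mol/dm³; Y_B = C_B/C_{A0} = 0.552.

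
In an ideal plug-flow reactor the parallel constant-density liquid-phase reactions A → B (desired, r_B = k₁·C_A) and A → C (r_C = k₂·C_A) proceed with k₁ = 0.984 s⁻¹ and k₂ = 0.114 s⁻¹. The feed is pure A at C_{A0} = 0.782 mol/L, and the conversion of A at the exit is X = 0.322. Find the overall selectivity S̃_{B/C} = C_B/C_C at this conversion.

C_A = C_{A0}(1−X) = 0.5302 mol/L.
Both paths are first order in A, so the instantaneous fraction to B is constant: dC_B/d(−C_A) = k₁/(k₁+k₂) = 0.8962.
C_B = 0.8962·(C_{A0}−C_A) = 0.8962×0.2518 = 0.226 mol/L.
C_C = (C_{A0}−C_A)−C_B = 0.02614 mol/L; S̃_{B/C} = 0.2257/0.02614 = 8.63.

8.63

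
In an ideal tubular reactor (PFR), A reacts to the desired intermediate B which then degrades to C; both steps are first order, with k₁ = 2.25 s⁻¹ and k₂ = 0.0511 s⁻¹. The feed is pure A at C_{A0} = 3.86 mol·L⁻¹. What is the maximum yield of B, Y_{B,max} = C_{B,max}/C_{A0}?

0.916

For a first-order series the maximum intermediate yield is C_{B,max}/C_{A0} = (k₁/k₂)^[k₂/(k₂−k₁)].
= (2.25/0.0511)^(0.0511/(0.0511−2.25)) = (44.03)^(-0.02324) = 0.9158.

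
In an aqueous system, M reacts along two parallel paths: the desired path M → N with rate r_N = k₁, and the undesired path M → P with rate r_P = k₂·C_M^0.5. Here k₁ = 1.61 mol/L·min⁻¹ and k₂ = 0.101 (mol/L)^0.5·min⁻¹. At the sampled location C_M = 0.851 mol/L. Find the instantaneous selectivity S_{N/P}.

17.3

S_{N/P} = r_N/r_P = (k₁)/(k₂·C_M^0.5) = (k₁/k₂)·C_M^-0.5.
= (1.61) / (0.101×0.8510^0.5) = 1.610/0.09317 = 17.3.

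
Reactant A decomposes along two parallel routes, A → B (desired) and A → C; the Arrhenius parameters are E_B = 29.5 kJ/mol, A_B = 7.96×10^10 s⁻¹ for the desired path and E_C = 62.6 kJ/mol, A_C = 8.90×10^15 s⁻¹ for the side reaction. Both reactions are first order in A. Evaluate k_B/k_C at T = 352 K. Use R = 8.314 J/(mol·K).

0.730

k_B/k_C = (A_B/A_C)·exp[−(E_B−E_C)/(RT)] = (A_B/A_C)·exp[(E_C−E_B)/(RT)].
(E_C−E_B)/(RT) = (62.6−29.5)×10³/(8.314×352) = 33100/2927 = 11.31.
k_B/k_C = (7.96×10^10/8.90×10^15)·exp(11.31) = 8.944×10^-6 × 81661 = 0.730.
Since E_B < E_C, lowering the temperature improves selectivity toward B.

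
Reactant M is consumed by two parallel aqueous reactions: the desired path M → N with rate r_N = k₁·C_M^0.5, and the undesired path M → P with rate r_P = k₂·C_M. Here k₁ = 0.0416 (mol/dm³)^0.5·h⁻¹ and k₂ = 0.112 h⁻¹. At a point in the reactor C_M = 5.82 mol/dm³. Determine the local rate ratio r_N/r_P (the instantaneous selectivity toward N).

S_{N/P} = r_N/r_P = (k₁·C_M^0.5)/(k₂·C_M) = (k₁/k₂)·C_M^-0.5.
= (0.0416×5.820^0.5) / (0.112×5.820) = 0.1004/0.6518 = 0.154.
The undesired path is higher order in M, so low C_M (CSTR or dilute feed) favours N.

0.154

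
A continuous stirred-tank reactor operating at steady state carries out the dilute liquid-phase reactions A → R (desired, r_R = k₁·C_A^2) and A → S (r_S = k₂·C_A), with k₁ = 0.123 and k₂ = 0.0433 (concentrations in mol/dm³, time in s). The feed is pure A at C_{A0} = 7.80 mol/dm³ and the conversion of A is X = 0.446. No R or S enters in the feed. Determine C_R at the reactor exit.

3.22 mol/dm³

Exit C_A = C_{A0}(1−X) = 7.80×0.554 = 4.321 mol/dm³.
Rates in a CSTR are evaluated at the outlet concentration: r_R = 0.123×4.321^2 = 2.297, r_S = 0.0433×4.321 = 0.1871.
Fraction of consumed A going to R: r_R/(r_R+r_S) = 0.9247.
C_R = 0.9247·C_{A0}·X = 0.9247×7.80×0.446 = 3.22 mol/dm³.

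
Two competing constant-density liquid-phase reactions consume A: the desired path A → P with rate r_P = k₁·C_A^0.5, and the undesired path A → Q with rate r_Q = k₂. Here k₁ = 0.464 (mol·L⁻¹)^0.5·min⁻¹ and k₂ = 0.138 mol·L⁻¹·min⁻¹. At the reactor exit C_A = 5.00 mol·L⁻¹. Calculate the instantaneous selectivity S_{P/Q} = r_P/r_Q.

7.52

S_{P/Q} = r_P/r_Q = (k₁·C_A^0.5)/(k₂) = (k₁/k₂)·C_A^0.5.
= (0.464×5.000^0.5) / (0.138) = 1.038/0.1380 = 7.52.
Since the desired path is higher order in A, keeping C_A high (PFR or concentrated feed) favours P.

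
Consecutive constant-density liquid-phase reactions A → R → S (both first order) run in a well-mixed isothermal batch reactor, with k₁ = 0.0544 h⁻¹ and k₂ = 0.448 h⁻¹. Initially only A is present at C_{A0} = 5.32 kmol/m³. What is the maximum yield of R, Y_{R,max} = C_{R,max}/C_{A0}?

At the optimum, C_{R,max}/C_{A0} = (k₁/k₂)^[k₂/(k₂−k₁)].
= (0.0544/0.448)^(0.448/(0.448−0.0544)) = (0.1214)^(1.138) = 0.09073.

0.0907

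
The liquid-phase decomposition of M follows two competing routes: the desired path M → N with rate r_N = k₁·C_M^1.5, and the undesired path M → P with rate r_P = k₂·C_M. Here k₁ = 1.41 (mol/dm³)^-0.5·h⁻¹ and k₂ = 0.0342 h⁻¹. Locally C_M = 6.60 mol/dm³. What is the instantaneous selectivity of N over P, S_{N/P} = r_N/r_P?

S_{N/P} = r_N/r_P = (k₁·C_M^1.5)/(k₂·C_M) = (k₁/k₂)·C_M^0.5.
= (1.41×6.600^1.5) / (0.0342×6.600) = 23.91/0.2257 = 106.

106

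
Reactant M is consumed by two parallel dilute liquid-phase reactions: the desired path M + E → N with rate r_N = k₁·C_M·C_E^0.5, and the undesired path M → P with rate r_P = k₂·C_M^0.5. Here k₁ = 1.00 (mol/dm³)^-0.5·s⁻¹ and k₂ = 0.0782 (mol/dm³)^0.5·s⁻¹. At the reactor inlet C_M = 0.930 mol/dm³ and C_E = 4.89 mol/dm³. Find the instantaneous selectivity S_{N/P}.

S_{N/P} = r_N/r_P = (k₁·C_M·C_E^0.5)/(k₂·C_M^0.5) = (k₁/k₂)·C_M^0.5·C_E^0.5.
= (1.00×0.9300×4.890^0.5) / (0.0782×0.9300^0.5) = 2.057/0.07541 = 27.3.
Since the desired path is higher order in M, keeping C_M high (PFR or concentrated feed) favours N.

27.3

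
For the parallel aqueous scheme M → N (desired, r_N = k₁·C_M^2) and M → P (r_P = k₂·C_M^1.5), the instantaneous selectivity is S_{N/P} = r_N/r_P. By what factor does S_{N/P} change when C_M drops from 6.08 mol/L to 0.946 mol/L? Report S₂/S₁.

S_{N/P} = (k₁/k₂)·C_M^0.5, so S₂/S₁ = (C_{M,2}/C_{M,1})^0.5.
= (0.946/6.08)^0.5 = (0.1556)^0.5 = 0.394.

0.394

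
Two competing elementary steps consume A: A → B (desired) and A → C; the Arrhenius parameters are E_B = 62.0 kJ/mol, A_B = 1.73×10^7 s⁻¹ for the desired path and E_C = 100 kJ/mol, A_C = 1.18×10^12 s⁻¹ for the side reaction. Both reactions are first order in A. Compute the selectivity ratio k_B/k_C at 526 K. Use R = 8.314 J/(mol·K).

k_B/k_C = (A_B/A_C)·exp[−(E_B−E_C)/(RT)] = (A_B/A_C)·exp[(E_C−E_B)/(RT)].
(E_C−E_B)/(RT) = (100−62.0)×10³/(8.314×526) = 38000/4373 = 8.689.
k_B/k_C = (1.73×10^7/1.18×10^12)·exp(8.689) = 1.466×10^-5 × 5939 = 0.0871.
Since E_B < E_C, lowering the temperature improves selectivity toward B.

0.0871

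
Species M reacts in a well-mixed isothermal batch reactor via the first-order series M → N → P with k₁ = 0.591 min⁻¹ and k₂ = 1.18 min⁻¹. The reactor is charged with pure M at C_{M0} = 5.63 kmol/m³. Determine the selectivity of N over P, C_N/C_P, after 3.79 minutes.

0.119

The intermediate concentration in a first-order A→B→C sequence is C_N = k₁C_{M0}(e^(−k₁t) − e^(−k₂t))/(k₂−k₁).
e^(−k₁t) = e^(−0.591×3.79) = e^(−2.240) = 0.1065; e^(−k₂t) = e^(−4.472) = 0.01142.
C_N = 0.591×5.63/(1.18−0.591) × (0.1065−0.01142) = 5.649×0.09505 = 0.5369 kmol/m³.
C_M = C_{M0}e^(−k₁t) = 0.5994 kmol/m³, so C_P = C_{M0}−C_M−C_N = 4.494 kmol/m³; C_N/C_P = 0.119.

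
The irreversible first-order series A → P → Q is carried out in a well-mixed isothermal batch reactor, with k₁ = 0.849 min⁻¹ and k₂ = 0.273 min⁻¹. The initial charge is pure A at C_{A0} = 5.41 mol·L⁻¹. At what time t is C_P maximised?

For first-order series the maximum of C_P occurs at t_opt = ln(k₂/k₁)/(k₂−k₁).
= ln(0.273/0.849)/(0.273−0.849) = ln(0.3216)/-0.5760 = -1.135/-0.5760 = 1.97 min.

1.97 min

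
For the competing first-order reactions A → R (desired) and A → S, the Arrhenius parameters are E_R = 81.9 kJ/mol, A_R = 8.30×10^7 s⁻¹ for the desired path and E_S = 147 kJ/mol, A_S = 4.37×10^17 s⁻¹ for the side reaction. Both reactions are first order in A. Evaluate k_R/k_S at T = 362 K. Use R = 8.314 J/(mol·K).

Since both paths have the same order in A, the concentration cancels and S_{R/S} = k_R/k_S = (A_R/A_S)·exp[(E_S−E_R)/(RT)].
(E_S−E_R)/(RT) = (147−81.9)×10³/(8.314×362) = 65100/3010 = 21.63.
k_R/k_S = (8.30×10^7/4.37×10^17)·exp(21.63) = 1.899×10^-10 × 2.477×10^9 = 0.470.

0.470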